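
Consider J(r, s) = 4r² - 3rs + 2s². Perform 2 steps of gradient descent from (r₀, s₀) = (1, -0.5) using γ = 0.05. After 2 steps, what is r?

∇J = (8r - 3s, -3r + 4s)
Step 1: at (1, -0.5), ∇J = (9.5, -5) → (1, -0.5) − 0.05·(9.5, -5) = (0.525, -0.25)
Step 2: at (0.525, -0.25), ∇J = (4.95, -2.575) → (0.525, -0.25) − 0.05·(4.95, -2.575) = (0.2775, -0.12125)
r = 0.2775

0.2775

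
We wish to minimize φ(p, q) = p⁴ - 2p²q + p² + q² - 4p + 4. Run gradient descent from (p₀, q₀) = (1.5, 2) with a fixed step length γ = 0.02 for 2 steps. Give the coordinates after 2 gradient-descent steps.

(1.48535608, 2.018404)

∇φ = (4p³ - 4pq + 2p - 4, -2p² + 2q)
(p₁, q₁) = (1.5, 2) − 0.02·(0.5, -0.5) = (1.49, 2.01)
(p₂, q₂) = (1.49, 2.01) − 0.02·(0.232196, -0.4202) = (1.48535608, 2.018404)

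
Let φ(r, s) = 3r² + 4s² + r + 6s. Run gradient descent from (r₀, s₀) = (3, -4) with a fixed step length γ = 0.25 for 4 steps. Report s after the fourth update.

-4

∇φ = (6r + 1, 8s + 6)
(r₁, s₁) = (3, -4) − 0.25·(19, -26) = (-1.75, 2.5)
(r₂, s₂) = (-1.75, 2.5) − 0.25·(-9.5, 26) = (0.625, -4)
(r₃, s₃) = (0.625, -4) − 0.25·(4.75, -26) = (-0.5625, 2.5)
(r₄, s₄) = (-0.5625, 2.5) − 0.25·(-2.375, 26) = (0.03125, -4)
s = -4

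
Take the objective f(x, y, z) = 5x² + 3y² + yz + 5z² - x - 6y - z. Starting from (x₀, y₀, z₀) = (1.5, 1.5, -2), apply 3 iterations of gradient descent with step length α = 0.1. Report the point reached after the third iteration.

∇f = (10x - 1, 6y + z - 6, y + 10z - 1)
Step 1: at (1.5, 1.5, -2), ∇f = (14, 1, -19.5) → (1.5, 1.5, -2) − 0.1·(14, 1, -19.5) = (0.1, 1.4, -0.05)
Step 2: at (0.1, 1.4, -0.05), ∇f = (0, 2.35, -0.1) → (0.1, 1.4, -0.05) − 0.1·(0, 2.35, -0.1) = (0.1, 1.165, -0.04)
Step 3: at (0.1, 1.165, -0.04), ∇f = (0, 0.95, -0.235) → (0.1, 1.165, -0.04) − 0.1·(0, 0.95, -0.235) = (0.1, 1.07, -0.0165)

(0.1, 1.07, -0.0165)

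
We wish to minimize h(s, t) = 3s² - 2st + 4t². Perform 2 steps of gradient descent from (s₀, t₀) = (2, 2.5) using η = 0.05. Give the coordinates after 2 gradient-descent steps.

∇h = (6s - 2t, -2s + 8t)
(s₁, t₁) = (2, 2.5) − 0.05·(7, 16) = (1.65, 1.7)
(s₂, t₂) = (1.65, 1.7) − 0.05·(6.5, 10.3) = (1.325, 1.185)

(1.325, 1.185)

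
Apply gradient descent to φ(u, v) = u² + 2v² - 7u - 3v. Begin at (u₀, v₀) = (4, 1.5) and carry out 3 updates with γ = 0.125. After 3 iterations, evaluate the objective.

∇φ = (2u - 7, 4v - 3)
(u₁, v₁) = (4, 1.5) − 0.125·(1, 3) = (3.875, 1.125)
(u₂, v₂) = (3.875, 1.125) − 0.125·(0.75, 1.5) = (3.78125, 0.9375)
(u₃, v₃) = (3.78125, 0.9375) − 0.125·(0.5625, 0.75) = (3.7109375, 0.84375)
φ(3.7109375, 0.84375) = -13.31292724609375

-13.31292724609375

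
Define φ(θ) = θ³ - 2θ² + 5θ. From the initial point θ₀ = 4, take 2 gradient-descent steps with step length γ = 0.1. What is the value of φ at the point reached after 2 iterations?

-0.559123043

φ′(θ) = 3θ² - 4θ + 5
θ₁ = 4 − 0.1·37 = 0.3
θ₂ = 0.3 − 0.1·4.07 = -0.107
φ(-0.107) = -0.559123043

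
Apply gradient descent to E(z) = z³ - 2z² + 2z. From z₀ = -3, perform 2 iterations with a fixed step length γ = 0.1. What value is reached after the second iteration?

-25.263

E′(z) = 3z² - 4z + 2
Step 1: E′(-3) = 41; z₁ = -3 − 0.1·41 = -7.1
Step 2: E′(-7.1) = 181.63; z₂ = -7.1 − 0.1·181.63 = -25.263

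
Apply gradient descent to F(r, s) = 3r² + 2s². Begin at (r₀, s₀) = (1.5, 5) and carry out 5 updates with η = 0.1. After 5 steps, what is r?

0.01536

∇F = (6r, 4s)
Step 1: at (1.5, 5), ∇F = (9, 20) → (1.5, 5) − 0.1·(9, 20) = (0.6, 3)
Step 2: at (0.6, 3), ∇F = (3.6, 12) → (0.6, 3) − 0.1·(3.6, 12) = (0.24, 1.8)
Step 3: at (0.24, 1.8), ∇F = (1.44, 7.2) → (0.24, 1.8) − 0.1·(1.44, 7.2) = (0.096, 1.08)
Step 4: at (0.096, 1.08), ∇F = (0.576, 4.32) → (0.096, 1.08) − 0.1·(0.576, 4.32) = (0.0384, 0.648)
Step 5: at (0.0384, 0.648), ∇F = (0.2304, 2.592) → (0.0384, 0.648) − 0.1·(0.2304, 2.592) = (0.01536, 0.3888)
r = 0.01536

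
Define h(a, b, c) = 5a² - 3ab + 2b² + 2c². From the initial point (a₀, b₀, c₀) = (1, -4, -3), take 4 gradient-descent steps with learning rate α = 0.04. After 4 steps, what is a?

-0.58641408

∇h = (10a - 3b, -3a + 4b, 4c)
Step 1: at (1, -4, -3), ∇h = (22, -19, -12) → (1, -4, -3) − 0.04·(22, -19, -12) = (0.12, -3.24, -2.52)
Step 2: at (0.12, -3.24, -2.52), ∇h = (10.92, -13.32, -10.08) → (0.12, -3.24, -2.52) − 0.04·(10.92, -13.32, -10.08) = (-0.3168, -2.7072, -2.1168)
Step 3: at (-0.3168, -2.7072, -2.1168), ∇h = (4.9536, -9.8784, -8.4672) → (-0.3168, -2.7072, -2.1168) − 0.04·(4.9536, -9.8784, -8.4672) = (-0.514944, -2.312064, -1.778112)
Step 4: at (-0.514944, -2.312064, -1.778112), ∇h = (1.786752, -7.703424, -7.112448) → (-0.514944, -2.312064, -1.778112) − 0.04·(1.786752, -7.703424, -7.112448) = (-0.58641408, -2.00392704, -1.49361408)
a = -0.58641408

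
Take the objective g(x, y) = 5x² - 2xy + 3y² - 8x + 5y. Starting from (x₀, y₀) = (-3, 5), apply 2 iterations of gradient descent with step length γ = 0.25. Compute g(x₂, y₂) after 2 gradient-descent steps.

∇g = (10x - 2y - 8, -2x + 6y + 5)
(x₁, y₁) = (-3, 5) − 0.25·(-48, 41) = (9, -5.25)
(x₂, y₂) = (9, -5.25) − 0.25·(92.5, -44.5) = (-14.125, 5.875)
g(-14.125, 5.875) = 1409.46875

1409.46875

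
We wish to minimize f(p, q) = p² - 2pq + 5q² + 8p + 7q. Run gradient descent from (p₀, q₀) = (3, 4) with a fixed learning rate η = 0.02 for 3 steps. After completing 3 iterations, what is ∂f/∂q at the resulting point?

∇f = (2p - 2q + 8, -2p + 10q + 7)
Step 1: at (3, 4), ∇f = (6, 41) → (3, 4) − 0.02·(6, 41) = (2.88, 3.18)
Step 2: at (2.88, 3.18), ∇f = (7.4, 33.04) → (2.88, 3.18) − 0.02·(7.4, 33.04) = (2.732, 2.5192)
Step 3: at (2.732, 2.5192), ∇f = (8.4256, 26.728) → (2.732, 2.5192) − 0.02·(8.4256, 26.728) = (2.563488, 1.98464)
∂f/∂q at (2.563488, 1.98464) = 21.719424

21.719424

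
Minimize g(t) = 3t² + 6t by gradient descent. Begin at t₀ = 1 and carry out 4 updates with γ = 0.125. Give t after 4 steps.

-0.9921875

g′(t) = 6t + 6
t₁ = 1 − 0.125·12 = -0.5
t₂ = -0.5 − 0.125·3 = -0.875
t₃ = -0.875 − 0.125·0.75 = -0.96875
t₄ = -0.96875 − 0.125·0.1875 = -0.9921875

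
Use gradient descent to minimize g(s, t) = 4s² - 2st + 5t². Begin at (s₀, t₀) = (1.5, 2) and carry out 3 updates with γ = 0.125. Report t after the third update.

-0.046875

∇g = (8s - 2t, -2s + 10t)
Step 1: at (1.5, 2), ∇g = (8, 17) → (1.5, 2) − 0.125·(8, 17) = (0.5, -0.125)
Step 2: at (0.5, -0.125), ∇g = (4.25, -2.25) → (0.5, -0.125) − 0.125·(4.25, -2.25) = (-0.03125, 0.15625)
Step 3: at (-0.03125, 0.15625), ∇g = (-0.5625, 1.625) → (-0.03125, 0.15625) − 0.125·(-0.5625, 1.625) = (0.0390625, -0.046875)
t = -0.046875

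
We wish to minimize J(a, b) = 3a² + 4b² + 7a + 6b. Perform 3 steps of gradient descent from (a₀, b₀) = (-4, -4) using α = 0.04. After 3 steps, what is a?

∇J = (6a + 7, 8b + 6)
(a₁, b₁) = (-4, -4) − 0.04·(-17, -26) = (-3.32, -2.96)
(a₂, b₂) = (-3.32, -2.96) − 0.04·(-12.92, -17.68) = (-2.8032, -2.2528)
(a₃, b₃) = (-2.8032, -2.2528) − 0.04·(-9.8192, -12.0224) = (-2.410432, -1.771904)
a = -2.410432

-2.410432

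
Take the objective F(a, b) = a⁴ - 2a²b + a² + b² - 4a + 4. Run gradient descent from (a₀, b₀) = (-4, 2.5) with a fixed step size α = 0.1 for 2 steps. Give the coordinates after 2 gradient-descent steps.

(-2603.3248, 74.848)

∇F = (4a³ - 4ab + 2a - 4, -2a² + 2b)
(a₁, b₁) = (-4, 2.5) − 0.1·(-228, -27) = (18.8, 5.2)
(a₂, b₂) = (18.8, 5.2) − 0.1·(26221.248, -696.48) = (-2603.3248, 74.848)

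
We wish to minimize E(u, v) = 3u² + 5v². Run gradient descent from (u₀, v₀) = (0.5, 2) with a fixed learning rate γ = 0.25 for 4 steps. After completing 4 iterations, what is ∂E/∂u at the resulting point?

∇E = (6u, 10v)
Step 1: at (0.5, 2), ∇E = (3, 20) → (0.5, 2) − 0.25·(3, 20) = (-0.25, -3)
Step 2: at (-0.25, -3), ∇E = (-1.5, -30) → (-0.25, -3) − 0.25·(-1.5, -30) = (0.125, 4.5)
Step 3: at (0.125, 4.5), ∇E = (0.75, 45) → (0.125, 4.5) − 0.25·(0.75, 45) = (-0.0625, -6.75)
Step 4: at (-0.0625, -6.75), ∇E = (-0.375, -67.5) → (-0.0625, -6.75) − 0.25·(-0.375, -67.5) = (0.03125, 10.125)
∂E/∂u at (0.03125, 10.125) = 0.1875

0.1875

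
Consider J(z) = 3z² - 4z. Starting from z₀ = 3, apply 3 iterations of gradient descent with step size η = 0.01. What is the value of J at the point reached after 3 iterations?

9.934539757248

J′(z) = 6z - 4
Step 1: J′(3) = 14; z₁ = 3 − 0.01·14 = 2.86
Step 2: J′(2.86) = 13.16; z₂ = 2.86 − 0.01·13.16 = 2.7284
Step 3: J′(2.7284) = 12.3704; z₃ = 2.7284 − 0.01·12.3704 = 2.604696
J(2.604696) = 9.934539757248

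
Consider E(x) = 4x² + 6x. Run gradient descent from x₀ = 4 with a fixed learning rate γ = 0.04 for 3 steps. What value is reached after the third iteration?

0.743552

E′(x) = 8x + 6
x₁ = 4 − 0.04·38 = 2.48
x₂ = 2.48 − 0.04·25.84 = 1.4464
x₃ = 1.4464 − 0.04·17.5712 = 0.743552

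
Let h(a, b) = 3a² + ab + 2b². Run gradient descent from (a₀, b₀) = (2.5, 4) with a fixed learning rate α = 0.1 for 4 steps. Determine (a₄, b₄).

(-0.11875, 0.4526)

∇h = (6a + b, a + 4b)
Step 1: at (2.5, 4), ∇h = (19, 18.5) → (2.5, 4) − 0.1·(19, 18.5) = (0.6, 2.15)
Step 2: at (0.6, 2.15), ∇h = (5.75, 9.2) → (0.6, 2.15) − 0.1·(5.75, 9.2) = (0.025, 1.23)
Step 3: at (0.025, 1.23), ∇h = (1.38, 4.945) → (0.025, 1.23) − 0.1·(1.38, 4.945) = (-0.113, 0.7355)
Step 4: at (-0.113, 0.7355), ∇h = (0.0575, 2.829) → (-0.113, 0.7355) − 0.1·(0.0575, 2.829) = (-0.11875, 0.4526)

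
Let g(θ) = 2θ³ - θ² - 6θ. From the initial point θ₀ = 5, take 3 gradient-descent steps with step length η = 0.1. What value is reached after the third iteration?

-1672.5179136

g′(θ) = 6θ² - 2θ - 6
Step 1: g′(5) = 134; θ₁ = 5 − 0.1·134 = -8.4
Step 2: g′(-8.4) = 434.16; θ₂ = -8.4 − 0.1·434.16 = -51.816
Step 3: g′(-51.816) = 16207.019136; θ₃ = -51.816 − 0.1·16207.019136 = -1672.5179136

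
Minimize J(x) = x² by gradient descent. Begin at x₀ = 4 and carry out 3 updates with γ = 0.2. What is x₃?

0.864

J′(x) = 2x
x₁ = 4 − 0.2·8 = 2.4
x₂ = 2.4 − 0.2·4.8 = 1.44
x₃ = 1.44 − 0.2·2.88 = 0.864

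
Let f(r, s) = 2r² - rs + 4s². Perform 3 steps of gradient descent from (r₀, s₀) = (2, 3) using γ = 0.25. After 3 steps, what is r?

0.671875

∇f = (4r - s, -r + 8s)
(r₁, s₁) = (2, 3) − 0.25·(5, 22) = (0.75, -2.5)
(r₂, s₂) = (0.75, -2.5) − 0.25·(5.5, -20.75) = (-0.625, 2.6875)
(r₃, s₃) = (-0.625, 2.6875) − 0.25·(-5.1875, 22.125) = (0.671875, -2.84375)
r = 0.671875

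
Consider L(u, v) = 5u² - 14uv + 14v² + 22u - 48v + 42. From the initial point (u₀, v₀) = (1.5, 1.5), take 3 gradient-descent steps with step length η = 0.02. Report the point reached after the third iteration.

(1.0328, 2.223776)

∇L = (10u - 14v + 22, -14u + 28v - 48)
(u₁, v₁) = (1.5, 1.5) − 0.02·(16, -27) = (1.18, 2.04)
(u₂, v₂) = (1.18, 2.04) − 0.02·(5.24, -7.4) = (1.0752, 2.188)
(u₃, v₃) = (1.0752, 2.188) − 0.02·(2.12, -1.7888) = (1.0328, 2.223776)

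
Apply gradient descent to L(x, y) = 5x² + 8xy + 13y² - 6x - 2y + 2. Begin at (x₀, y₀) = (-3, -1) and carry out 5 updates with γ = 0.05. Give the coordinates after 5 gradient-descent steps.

(0.35802, 0.05718)

∇L = (10x + 8y - 6, 8x + 26y - 2)
Step 1: at (-3, -1), ∇L = (-44, -52) → (-3, -1) − 0.05·(-44, -52) = (-0.8, 1.6)
Step 2: at (-0.8, 1.6), ∇L = (-1.2, 33.2) → (-0.8, 1.6) − 0.05·(-1.2, 33.2) = (-0.74, -0.06)
Step 3: at (-0.74, -0.06), ∇L = (-13.88, -9.48) → (-0.74, -0.06) − 0.05·(-13.88, -9.48) = (-0.046, 0.414)
Step 4: at (-0.046, 0.414), ∇L = (-3.148, 8.396) → (-0.046, 0.414) − 0.05·(-3.148, 8.396) = (0.1114, -0.0058)
Step 5: at (0.1114, -0.0058), ∇L = (-4.9324, -1.2596) → (0.1114, -0.0058) − 0.05·(-4.9324, -1.2596) = (0.35802, 0.05718)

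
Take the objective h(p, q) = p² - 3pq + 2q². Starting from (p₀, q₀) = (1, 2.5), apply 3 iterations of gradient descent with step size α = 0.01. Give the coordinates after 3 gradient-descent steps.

∇h = (2p - 3q, -3p + 4q)
(p₁, q₁) = (1, 2.5) − 0.01·(-5.5, 7) = (1.055, 2.43)
(p₂, q₂) = (1.055, 2.43) − 0.01·(-5.18, 6.555) = (1.1068, 2.36445)
(p₃, q₃) = (1.1068, 2.36445) − 0.01·(-4.87975, 6.1374) = (1.1555975, 2.303076)

(1.1555975, 2.303076)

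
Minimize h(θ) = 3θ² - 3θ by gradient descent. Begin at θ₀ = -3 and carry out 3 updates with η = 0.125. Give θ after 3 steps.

h′(θ) = 6θ - 3
Step 1: h′(-3) = -21; θ₁ = -3 − 0.125·(-21) = -0.375
Step 2: h′(-0.375) = -5.25; θ₂ = -0.375 − 0.125·(-5.25) = 0.28125
Step 3: h′(0.28125) = -1.3125; θ₃ = 0.28125 − 0.125·(-1.3125) = 0.4453125

0.4453125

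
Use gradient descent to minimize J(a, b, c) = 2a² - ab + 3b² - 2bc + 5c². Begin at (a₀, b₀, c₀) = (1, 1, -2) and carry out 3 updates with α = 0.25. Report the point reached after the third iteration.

∇J = (4a - b, -a + 6b - 2c, -2b + 10c)
(a₁, b₁, c₁) = (1, 1, -2) − 0.25·(3, 9, -22) = (0.25, -1.25, 3.5)
(a₂, b₂, c₂) = (0.25, -1.25, 3.5) − 0.25·(2.25, -14.75, 37.5) = (-0.3125, 2.4375, -5.875)
(a₃, b₃, c₃) = (-0.3125, 2.4375, -5.875) − 0.25·(-3.6875, 26.6875, -63.625) = (0.609375, -4.234375, 10.03125)

(0.609375, -4.234375, 10.03125)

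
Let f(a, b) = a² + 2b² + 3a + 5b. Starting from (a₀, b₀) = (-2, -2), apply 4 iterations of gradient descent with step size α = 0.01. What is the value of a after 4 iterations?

∇f = (2a + 3, 4b + 5)
(a₁, b₁) = (-2, -2) − 0.01·(-1, -3) = (-1.99, -1.97)
(a₂, b₂) = (-1.99, -1.97) − 0.01·(-0.98, -2.88) = (-1.9802, -1.9412)
(a₃, b₃) = (-1.9802, -1.9412) − 0.01·(-0.9604, -2.7648) = (-1.970596, -1.913552)
(a₄, b₄) = (-1.970596, -1.913552) − 0.01·(-0.941192, -2.654208) = (-1.96118408, -1.88700992)
a = -1.96118408

-1.96118408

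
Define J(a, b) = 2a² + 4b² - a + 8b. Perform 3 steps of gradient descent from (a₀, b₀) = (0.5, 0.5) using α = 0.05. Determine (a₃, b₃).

∇J = (4a - 1, 8b + 8)
(a₁, b₁) = (0.5, 0.5) − 0.05·(1, 12) = (0.45, -0.1)
(a₂, b₂) = (0.45, -0.1) − 0.05·(0.8, 7.2) = (0.41, -0.46)
(a₃, b₃) = (0.41, -0.46) − 0.05·(0.64, 4.32) = (0.378, -0.676)

(0.378, -0.676)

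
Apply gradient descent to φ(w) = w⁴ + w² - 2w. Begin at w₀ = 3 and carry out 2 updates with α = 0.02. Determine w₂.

φ′(w) = 4w³ + 2w - 2
Step 1: φ′(3) = 112; w₁ = 3 − 0.02·112 = 0.76
Step 2: φ′(0.76) = 1.275904; w₂ = 0.76 − 0.02·1.275904 = 0.73448192

0.73448192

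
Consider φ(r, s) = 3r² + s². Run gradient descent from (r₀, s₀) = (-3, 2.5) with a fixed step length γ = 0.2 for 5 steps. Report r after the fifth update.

∇φ = (6r, 2s)
Step 1: at (-3, 2.5), ∇φ = (-18, 5) → (-3, 2.5) − 0.2·(-18, 5) = (0.6, 1.5)
Step 2: at (0.6, 1.5), ∇φ = (3.6, 3) → (0.6, 1.5) − 0.2·(3.6, 3) = (-0.12, 0.9)
Step 3: at (-0.12, 0.9), ∇φ = (-0.72, 1.8) → (-0.12, 0.9) − 0.2·(-0.72, 1.8) = (0.024, 0.54)
Step 4: at (0.024, 0.54), ∇φ = (0.144, 1.08) → (0.024, 0.54) − 0.2·(0.144, 1.08) = (-0.0048, 0.324)
Step 5: at (-0.0048, 0.324), ∇φ = (-0.0288, 0.648) → (-0.0048, 0.324) − 0.2·(-0.0288, 0.648) = (0.00096, 0.1944)
r = 0.00096

0.00096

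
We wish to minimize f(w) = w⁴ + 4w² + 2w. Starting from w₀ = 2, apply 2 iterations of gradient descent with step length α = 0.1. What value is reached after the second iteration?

10

f′(w) = 4w³ + 8w + 2
w₁ = 2 − 0.1·50 = -3
w₂ = -3 − 0.1·(-130) = 10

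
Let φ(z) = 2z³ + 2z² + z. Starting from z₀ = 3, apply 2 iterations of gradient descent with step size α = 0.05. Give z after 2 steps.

φ′(z) = 6z² + 4z + 1
z₁ = 3 − 0.05·67 = -0.35
z₂ = -0.35 − 0.05·0.335 = -0.36675

-0.36675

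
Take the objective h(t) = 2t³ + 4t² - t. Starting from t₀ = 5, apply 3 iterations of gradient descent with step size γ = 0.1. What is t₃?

-8464.0511416

h′(t) = 6t² + 8t - 1
Step 1: h′(5) = 189; t₁ = 5 − 0.1·189 = -13.9
Step 2: h′(-13.9) = 1047.06; t₂ = -13.9 − 0.1·1047.06 = -118.606
Step 3: h′(-118.606) = 83454.451416; t₃ = -118.606 − 0.1·83454.451416 = -8464.0511416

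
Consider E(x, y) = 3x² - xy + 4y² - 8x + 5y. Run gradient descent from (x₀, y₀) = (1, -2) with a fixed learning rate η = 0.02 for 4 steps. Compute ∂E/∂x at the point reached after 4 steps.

∇E = (6x - y - 8, -x + 8y + 5)
Step 1: at (1, -2), ∇E = (0, -12) → (1, -2) − 0.02·(0, -12) = (1, -1.76)
Step 2: at (1, -1.76), ∇E = (-0.24, -10.08) → (1, -1.76) − 0.02·(-0.24, -10.08) = (1.0048, -1.5584)
Step 3: at (1.0048, -1.5584), ∇E = (-0.4128, -8.472) → (1.0048, -1.5584) − 0.02·(-0.4128, -8.472) = (1.013056, -1.38896)
Step 4: at (1.013056, -1.38896), ∇E = (-0.532704, -7.124736) → (1.013056, -1.38896) − 0.02·(-0.532704, -7.124736) = (1.02371008, -1.24646528)
∂E/∂x at (1.02371008, -1.24646528) = -0.61127424

-0.61127424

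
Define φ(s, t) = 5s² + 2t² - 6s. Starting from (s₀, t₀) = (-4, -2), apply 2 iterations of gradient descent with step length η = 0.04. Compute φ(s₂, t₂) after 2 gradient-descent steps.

15.89465088

∇φ = (10s - 6, 4t)
(s₁, t₁) = (-4, -2) − 0.04·(-46, -8) = (-2.16, -1.68)
(s₂, t₂) = (-2.16, -1.68) − 0.04·(-27.6, -6.72) = (-1.056, -1.4112)
φ(-1.056, -1.4112) = 15.89465088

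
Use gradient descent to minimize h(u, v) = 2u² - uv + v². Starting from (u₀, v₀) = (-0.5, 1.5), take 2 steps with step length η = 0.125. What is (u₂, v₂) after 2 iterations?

∇h = (4u - v, -u + 2v)
(u₁, v₁) = (-0.5, 1.5) − 0.125·(-3.5, 3.5) = (-0.0625, 1.0625)
(u₂, v₂) = (-0.0625, 1.0625) − 0.125·(-1.3125, 2.1875) = (0.1015625, 0.7890625)

(0.1015625, 0.7890625)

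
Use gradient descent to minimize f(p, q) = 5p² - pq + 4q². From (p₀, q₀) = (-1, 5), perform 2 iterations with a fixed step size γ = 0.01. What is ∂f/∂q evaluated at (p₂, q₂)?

34.4335

∇f = (10p - q, -p + 8q)
Step 1: at (-1, 5), ∇f = (-15, 41) → (-1, 5) − 0.01·(-15, 41) = (-0.85, 4.59)
Step 2: at (-0.85, 4.59), ∇f = (-13.09, 37.57) → (-0.85, 4.59) − 0.01·(-13.09, 37.57) = (-0.7191, 4.2143)
∂f/∂q at (-0.7191, 4.2143) = 34.4335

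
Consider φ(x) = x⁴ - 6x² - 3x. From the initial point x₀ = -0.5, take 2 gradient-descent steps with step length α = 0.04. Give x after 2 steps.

-0.73344

φ′(x) = 4x³ - 12x - 3
Step 1: φ′(-0.5) = 2.5; x₁ = -0.5 − 0.04·2.5 = -0.6
Step 2: φ′(-0.6) = 3.336; x₂ = -0.6 − 0.04·3.336 = -0.73344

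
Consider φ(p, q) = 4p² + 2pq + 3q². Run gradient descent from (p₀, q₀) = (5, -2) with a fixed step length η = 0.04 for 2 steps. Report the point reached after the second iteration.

(2.5744, -1.744)

∇φ = (8p + 2q, 2p + 6q)
(p₁, q₁) = (5, -2) − 0.04·(36, -2) = (3.56, -1.92)
(p₂, q₂) = (3.56, -1.92) − 0.04·(24.64, -4.4) = (2.5744, -1.744)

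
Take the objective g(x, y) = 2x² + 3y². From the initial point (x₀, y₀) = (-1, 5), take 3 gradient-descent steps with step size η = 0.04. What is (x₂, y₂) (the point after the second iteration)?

∇g = (4x, 6y)
Step 1: at (-1, 5), ∇g = (-4, 30) → (-1, 5) − 0.04·(-4, 30) = (-0.84, 3.8)
Step 2: at (-0.84, 3.8), ∇g = (-3.36, 22.8) → (-0.84, 3.8) − 0.04·(-3.36, 22.8) = (-0.7056, 2.888)

(-0.7056, 2.888)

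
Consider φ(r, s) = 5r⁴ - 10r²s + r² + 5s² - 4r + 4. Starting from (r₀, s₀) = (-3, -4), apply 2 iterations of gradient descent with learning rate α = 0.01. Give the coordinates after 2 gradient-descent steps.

(-21.3338, -0.029)

∇φ = (20r³ - 20rs + 2r - 4, -10r² + 10s)
Step 1: at (-3, -4), ∇φ = (-790, -130) → (-3, -4) − 0.01·(-790, -130) = (4.9, -2.7)
Step 2: at (4.9, -2.7), ∇φ = (2623.38, -267.1) → (4.9, -2.7) − 0.01·(2623.38, -267.1) = (-21.3338, -0.029)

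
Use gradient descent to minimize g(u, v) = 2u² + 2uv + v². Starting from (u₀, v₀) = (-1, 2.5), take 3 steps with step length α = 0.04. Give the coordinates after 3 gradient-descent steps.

∇g = (4u + 2v, 2u + 2v)
Step 1: at (-1, 2.5), ∇g = (1, 3) → (-1, 2.5) − 0.04·(1, 3) = (-1.04, 2.38)
Step 2: at (-1.04, 2.38), ∇g = (0.6, 2.68) → (-1.04, 2.38) − 0.04·(0.6, 2.68) = (-1.064, 2.2728)
Step 3: at (-1.064, 2.2728), ∇g = (0.2896, 2.4176) → (-1.064, 2.2728) − 0.04·(0.2896, 2.4176) = (-1.075584, 2.176096)

(-1.075584, 2.176096)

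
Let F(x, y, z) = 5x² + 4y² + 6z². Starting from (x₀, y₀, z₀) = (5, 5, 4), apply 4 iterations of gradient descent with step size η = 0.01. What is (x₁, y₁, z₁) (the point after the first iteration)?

(4.5, 4.6, 3.52)

∇F = (10x, 8y, 12z)
Step 1: at (5, 5, 4), ∇F = (50, 40, 48) → (5, 5, 4) − 0.01·(50, 40, 48) = (4.5, 4.6, 3.52)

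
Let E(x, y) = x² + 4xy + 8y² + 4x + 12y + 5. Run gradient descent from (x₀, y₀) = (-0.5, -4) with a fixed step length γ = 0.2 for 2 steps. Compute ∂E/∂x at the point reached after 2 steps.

-82.12

∇E = (2x + 4y + 4, 4x + 16y + 12)
(x₁, y₁) = (-0.5, -4) − 0.2·(-13, -54) = (2.1, 6.8)
(x₂, y₂) = (2.1, 6.8) − 0.2·(35.4, 129.2) = (-4.98, -19.04)
∂E/∂x at (-4.98, -19.04) = -82.12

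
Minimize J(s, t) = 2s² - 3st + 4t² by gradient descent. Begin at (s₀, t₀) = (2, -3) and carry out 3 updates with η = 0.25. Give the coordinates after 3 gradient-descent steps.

∇J = (4s - 3t, -3s + 8t)
(s₁, t₁) = (2, -3) − 0.25·(17, -30) = (-2.25, 4.5)
(s₂, t₂) = (-2.25, 4.5) − 0.25·(-22.5, 42.75) = (3.375, -6.1875)
(s₃, t₃) = (3.375, -6.1875) − 0.25·(32.0625, -59.625) = (-4.640625, 8.71875)

(-4.640625, 8.71875)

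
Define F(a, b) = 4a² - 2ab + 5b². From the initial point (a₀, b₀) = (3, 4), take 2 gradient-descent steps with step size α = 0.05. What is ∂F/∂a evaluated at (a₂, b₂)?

∇F = (8a - 2b, -2a + 10b)
(a₁, b₁) = (3, 4) − 0.05·(16, 34) = (2.2, 2.3)
(a₂, b₂) = (2.2, 2.3) − 0.05·(13, 18.6) = (1.55, 1.37)
∂F/∂a at (1.55, 1.37) = 9.66

9.66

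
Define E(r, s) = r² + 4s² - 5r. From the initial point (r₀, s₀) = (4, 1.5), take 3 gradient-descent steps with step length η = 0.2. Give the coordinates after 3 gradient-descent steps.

(2.824, -0.324)

∇E = (2r - 5, 8s)
(r₁, s₁) = (4, 1.5) − 0.2·(3, 12) = (3.4, -0.9)
(r₂, s₂) = (3.4, -0.9) − 0.2·(1.8, -7.2) = (3.04, 0.54)
(r₃, s₃) = (3.04, 0.54) − 0.2·(1.08, 4.32) = (2.824, -0.324)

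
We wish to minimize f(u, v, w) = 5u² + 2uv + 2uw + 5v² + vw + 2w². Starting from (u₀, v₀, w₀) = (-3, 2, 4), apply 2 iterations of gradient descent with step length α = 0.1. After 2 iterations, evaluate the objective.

∇f = (10u + 2v + 2w, 2u + 10v + w, 2u + v + 4w)
(u₁, v₁, w₁) = (-3, 2, 4) − 0.1·(-18, 18, 12) = (-1.2, 0.2, 2.8)
(u₂, v₂, w₂) = (-1.2, 0.2, 2.8) − 0.1·(-6, 2.4, 9) = (-0.6, -0.04, 1.9)
f(-0.6, -0.04, 1.9) = 6.72

6.72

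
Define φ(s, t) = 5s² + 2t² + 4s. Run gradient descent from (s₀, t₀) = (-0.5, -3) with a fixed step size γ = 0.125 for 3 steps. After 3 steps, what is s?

∇φ = (10s + 4, 4t)
Step 1: at (-0.5, -3), ∇φ = (-1, -12) → (-0.5, -3) − 0.125·(-1, -12) = (-0.375, -1.5)
Step 2: at (-0.375, -1.5), ∇φ = (0.25, -6) → (-0.375, -1.5) − 0.125·(0.25, -6) = (-0.40625, -0.75)
Step 3: at (-0.40625, -0.75), ∇φ = (-0.0625, -3) → (-0.40625, -0.75) − 0.125·(-0.0625, -3) = (-0.3984375, -0.375)
s = -0.3984375

-0.3984375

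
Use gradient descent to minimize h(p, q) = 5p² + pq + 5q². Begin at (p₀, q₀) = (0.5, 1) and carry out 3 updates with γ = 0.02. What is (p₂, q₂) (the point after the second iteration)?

(0.2882, 0.6244)

∇h = (10p + q, p + 10q)
(p₁, q₁) = (0.5, 1) − 0.02·(6, 10.5) = (0.38, 0.79)
(p₂, q₂) = (0.38, 0.79) − 0.02·(4.59, 8.28) = (0.2882, 0.6244)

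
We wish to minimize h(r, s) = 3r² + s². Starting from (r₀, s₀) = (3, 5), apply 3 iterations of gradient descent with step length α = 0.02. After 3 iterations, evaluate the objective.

32.107855085568

∇h = (6r, 2s)
(r₁, s₁) = (3, 5) − 0.02·(18, 10) = (2.64, 4.8)
(r₂, s₂) = (2.64, 4.8) − 0.02·(15.84, 9.6) = (2.3232, 4.608)
(r₃, s₃) = (2.3232, 4.608) − 0.02·(13.9392, 9.216) = (2.044416, 4.42368)
h(2.044416, 4.42368) = 32.107855085568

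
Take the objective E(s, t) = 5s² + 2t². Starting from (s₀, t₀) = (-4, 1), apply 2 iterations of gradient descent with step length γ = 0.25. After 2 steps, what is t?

∇E = (10s, 4t)
Step 1: at (-4, 1), ∇E = (-40, 4) → (-4, 1) − 0.25·(-40, 4) = (6, 0)
Step 2: at (6, 0), ∇E = (60, 0) → (6, 0) − 0.25·(60, 0) = (-9, 0)
t = 0

0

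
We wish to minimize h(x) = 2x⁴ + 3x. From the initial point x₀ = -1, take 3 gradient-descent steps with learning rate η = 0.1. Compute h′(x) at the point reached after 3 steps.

-0.056200265728

h′(x) = 8x³ + 3
x₁ = -1 − 0.1·(-5) = -0.5
x₂ = -0.5 − 0.1·2 = -0.7
x₃ = -0.7 − 0.1·0.256 = -0.7256
h′(x) at (-0.7256) = -0.056200265728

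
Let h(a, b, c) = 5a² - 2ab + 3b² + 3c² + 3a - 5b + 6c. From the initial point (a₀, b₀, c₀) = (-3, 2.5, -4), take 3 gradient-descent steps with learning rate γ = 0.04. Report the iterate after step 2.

(-1.0032, 1.476, -2.7328)

∇h = (10a - 2b + 3, -2a + 6b - 5, 6c + 6)
(a₁, b₁, c₁) = (-3, 2.5, -4) − 0.04·(-32, 16, -18) = (-1.72, 1.86, -3.28)
(a₂, b₂, c₂) = (-1.72, 1.86, -3.28) − 0.04·(-17.92, 9.6, -13.68) = (-1.0032, 1.476, -2.7328)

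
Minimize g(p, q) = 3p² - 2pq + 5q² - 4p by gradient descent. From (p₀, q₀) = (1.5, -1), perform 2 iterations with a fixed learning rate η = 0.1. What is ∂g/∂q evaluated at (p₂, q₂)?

∇g = (6p - 2q - 4, -2p + 10q)
(p₁, q₁) = (1.5, -1) − 0.1·(7, -13) = (0.8, 0.3)
(p₂, q₂) = (0.8, 0.3) − 0.1·(0.2, 1.4) = (0.78, 0.16)
∂g/∂q at (0.78, 0.16) = 0.04

0.04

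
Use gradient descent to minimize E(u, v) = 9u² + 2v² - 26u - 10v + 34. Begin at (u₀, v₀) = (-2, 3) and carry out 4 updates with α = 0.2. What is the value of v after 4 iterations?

∇E = (18u - 26, 4v - 10)
(u₁, v₁) = (-2, 3) − 0.2·(-62, 2) = (10.4, 2.6)
(u₂, v₂) = (10.4, 2.6) − 0.2·(161.2, 0.4) = (-21.84, 2.52)
(u₃, v₃) = (-21.84, 2.52) − 0.2·(-419.12, 0.08) = (61.984, 2.504)
(u₄, v₄) = (61.984, 2.504) − 0.2·(1089.712, 0.016) = (-155.9584, 2.5008)
v = 2.5008

2.5008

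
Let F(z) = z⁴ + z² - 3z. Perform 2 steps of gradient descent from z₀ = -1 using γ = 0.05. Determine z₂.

-0.311725

F′(z) = 4z³ + 2z - 3
Step 1: F′(-1) = -9; z₁ = -1 − 0.05·(-9) = -0.55
Step 2: F′(-0.55) = -4.7655; z₂ = -0.55 − 0.05·(-4.7655) = -0.311725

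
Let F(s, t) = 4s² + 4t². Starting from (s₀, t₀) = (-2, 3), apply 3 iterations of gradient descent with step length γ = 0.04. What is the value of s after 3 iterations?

∇F = (8s, 8t)
Step 1: at (-2, 3), ∇F = (-16, 24) → (-2, 3) − 0.04·(-16, 24) = (-1.36, 2.04)
Step 2: at (-1.36, 2.04), ∇F = (-10.88, 16.32) → (-1.36, 2.04) − 0.04·(-10.88, 16.32) = (-0.9248, 1.3872)
Step 3: at (-0.9248, 1.3872), ∇F = (-7.3984, 11.0976) → (-0.9248, 1.3872) − 0.04·(-7.3984, 11.0976) = (-0.628864, 0.943296)
s = -0.628864

-0.628864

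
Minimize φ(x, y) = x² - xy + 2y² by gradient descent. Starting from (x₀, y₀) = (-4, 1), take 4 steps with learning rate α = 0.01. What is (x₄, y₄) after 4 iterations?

∇φ = (2x - y, -x + 4y)
Step 1: at (-4, 1), ∇φ = (-9, 8) → (-4, 1) − 0.01·(-9, 8) = (-3.91, 0.92)
Step 2: at (-3.91, 0.92), ∇φ = (-8.74, 7.59) → (-3.91, 0.92) − 0.01·(-8.74, 7.59) = (-3.8226, 0.8441)
Step 3: at (-3.8226, 0.8441), ∇φ = (-8.4893, 7.199) → (-3.8226, 0.8441) − 0.01·(-8.4893, 7.199) = (-3.737707, 0.77211)
Step 4: at (-3.737707, 0.77211), ∇φ = (-8.247524, 6.826147) → (-3.737707, 0.77211) − 0.01·(-8.247524, 6.826147) = (-3.65523176, 0.70384853)

(-3.65523176, 0.70384853)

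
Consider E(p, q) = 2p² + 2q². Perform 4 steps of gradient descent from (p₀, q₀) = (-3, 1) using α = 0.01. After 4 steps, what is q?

0.84934656

∇E = (4p, 4q)
(p₁, q₁) = (-3, 1) − 0.01·(-12, 4) = (-2.88, 0.96)
(p₂, q₂) = (-2.88, 0.96) − 0.01·(-11.52, 3.84) = (-2.7648, 0.9216)
(p₃, q₃) = (-2.7648, 0.9216) − 0.01·(-11.0592, 3.6864) = (-2.654208, 0.884736)
(p₄, q₄) = (-2.654208, 0.884736) − 0.01·(-10.616832, 3.538944) = (-2.54803968, 0.84934656)
q = 0.84934656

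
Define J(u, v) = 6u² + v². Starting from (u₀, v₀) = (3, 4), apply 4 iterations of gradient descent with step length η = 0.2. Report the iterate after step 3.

(-8.232, 0.864)

∇J = (12u, 2v)
(u₁, v₁) = (3, 4) − 0.2·(36, 8) = (-4.2, 2.4)
(u₂, v₂) = (-4.2, 2.4) − 0.2·(-50.4, 4.8) = (5.88, 1.44)
(u₃, v₃) = (5.88, 1.44) − 0.2·(70.56, 2.88) = (-8.232, 0.864)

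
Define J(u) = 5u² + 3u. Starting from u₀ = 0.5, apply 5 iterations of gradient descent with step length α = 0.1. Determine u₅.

J′(u) = 10u + 3
u₁ = 0.5 − 0.1·8 = -0.3
u₂ = -0.3 − 0.1·0 = -0.3
u₃ = -0.3 − 0.1·0 = -0.3
u₄ = -0.3 − 0.1·0 = -0.3
u₅ = -0.3 − 0.1·0 = -0.3

-0.3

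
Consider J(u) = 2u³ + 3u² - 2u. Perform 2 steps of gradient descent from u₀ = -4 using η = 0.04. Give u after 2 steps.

J′(u) = 6u² + 6u - 2
Step 1: J′(-4) = 70; u₁ = -4 − 0.04·70 = -6.8
Step 2: J′(-6.8) = 234.64; u₂ = -6.8 − 0.04·234.64 = -16.1856

-16.1856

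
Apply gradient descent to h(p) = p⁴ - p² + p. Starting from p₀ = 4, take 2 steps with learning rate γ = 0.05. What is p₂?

h′(p) = 4p³ - 2p + 1
Step 1: h′(4) = 249; p₁ = 4 − 0.05·249 = -8.45
Step 2: h′(-8.45) = -2395.5045; p₂ = -8.45 − 0.05·(-2395.5045) = 111.325225

111.325225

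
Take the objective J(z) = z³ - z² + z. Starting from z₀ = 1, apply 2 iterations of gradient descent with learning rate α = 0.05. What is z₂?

J′(z) = 3z² - 2z + 1
Step 1: J′(1) = 2; z₁ = 1 − 0.05·2 = 0.9
Step 2: J′(0.9) = 1.63; z₂ = 0.9 − 0.05·1.63 = 0.8185

0.8185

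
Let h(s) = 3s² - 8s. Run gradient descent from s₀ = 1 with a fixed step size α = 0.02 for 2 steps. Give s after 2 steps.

1.0752

h′(s) = 6s - 8
s₁ = 1 − 0.02·(-2) = 1.04
s₂ = 1.04 − 0.02·(-1.76) = 1.0752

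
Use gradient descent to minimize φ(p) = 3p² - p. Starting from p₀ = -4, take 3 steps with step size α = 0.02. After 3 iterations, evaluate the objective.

φ′(p) = 6p - 1
p₁ = -4 − 0.02·(-25) = -3.5
p₂ = -3.5 − 0.02·(-22) = -3.06
p₃ = -3.06 − 0.02·(-19.36) = -2.6728
φ(-2.6728) = 24.10437952

24.10437952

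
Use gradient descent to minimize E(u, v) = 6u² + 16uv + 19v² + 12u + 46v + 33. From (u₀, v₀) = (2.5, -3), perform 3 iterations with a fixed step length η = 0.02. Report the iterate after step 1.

∇E = (12u + 16v + 12, 16u + 38v + 46)
Step 1: at (2.5, -3), ∇E = (-6, -28) → (2.5, -3) − 0.02·(-6, -28) = (2.62, -2.44)

(2.62, -2.44)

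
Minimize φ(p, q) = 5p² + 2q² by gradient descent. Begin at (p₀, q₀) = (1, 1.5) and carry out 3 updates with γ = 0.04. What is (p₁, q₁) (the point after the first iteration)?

(0.6, 1.26)

∇φ = (10p, 4q)
(p₁, q₁) = (1, 1.5) − 0.04·(10, 6) = (0.6, 1.26)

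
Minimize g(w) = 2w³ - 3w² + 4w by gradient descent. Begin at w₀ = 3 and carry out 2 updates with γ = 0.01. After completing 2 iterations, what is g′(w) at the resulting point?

g′(w) = 6w² - 6w + 4
Step 1: g′(3) = 40; w₁ = 3 − 0.01·40 = 2.6
Step 2: g′(2.6) = 28.96; w₂ = 2.6 − 0.01·28.96 = 2.3104
g′(w) at (2.3104) = 22.16528896

22.16528896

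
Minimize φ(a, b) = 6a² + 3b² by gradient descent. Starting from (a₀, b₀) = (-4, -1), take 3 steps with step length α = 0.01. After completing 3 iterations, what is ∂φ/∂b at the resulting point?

∇φ = (12a, 6b)
Step 1: at (-4, -1), ∇φ = (-48, -6) → (-4, -1) − 0.01·(-48, -6) = (-3.52, -0.94)
Step 2: at (-3.52, -0.94), ∇φ = (-42.24, -5.64) → (-3.52, -0.94) − 0.01·(-42.24, -5.64) = (-3.0976, -0.8836)
Step 3: at (-3.0976, -0.8836), ∇φ = (-37.1712, -5.3016) → (-3.0976, -0.8836) − 0.01·(-37.1712, -5.3016) = (-2.725888, -0.830584)
∂φ/∂b at (-2.725888, -0.830584) = -4.983504

-4.983504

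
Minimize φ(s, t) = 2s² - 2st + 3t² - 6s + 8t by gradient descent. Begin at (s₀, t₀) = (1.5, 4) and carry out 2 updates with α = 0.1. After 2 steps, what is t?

∇φ = (4s - 2t - 6, -2s + 6t + 8)
Step 1: at (1.5, 4), ∇φ = (-8, 29) → (1.5, 4) − 0.1·(-8, 29) = (2.3, 1.1)
Step 2: at (2.3, 1.1), ∇φ = (1, 10) → (2.3, 1.1) − 0.1·(1, 10) = (2.2, 0.1)
t = 0.1

0.1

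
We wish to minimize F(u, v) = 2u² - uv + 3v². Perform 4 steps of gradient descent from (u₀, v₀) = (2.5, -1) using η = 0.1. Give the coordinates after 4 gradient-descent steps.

(0.31325, 0.0961)

∇F = (4u - v, -u + 6v)
Step 1: at (2.5, -1), ∇F = (11, -8.5) → (2.5, -1) − 0.1·(11, -8.5) = (1.4, -0.15)
Step 2: at (1.4, -0.15), ∇F = (5.75, -2.3) → (1.4, -0.15) − 0.1·(5.75, -2.3) = (0.825, 0.08)
Step 3: at (0.825, 0.08), ∇F = (3.22, -0.345) → (0.825, 0.08) − 0.1·(3.22, -0.345) = (0.503, 0.1145)
Step 4: at (0.503, 0.1145), ∇F = (1.8975, 0.184) → (0.503, 0.1145) − 0.1·(1.8975, 0.184) = (0.31325, 0.0961)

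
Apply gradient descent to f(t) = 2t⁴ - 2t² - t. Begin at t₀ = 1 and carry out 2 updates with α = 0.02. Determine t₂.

f′(t) = 8t³ - 4t - 1
t₁ = 1 − 0.02·3 = 0.94
t₂ = 0.94 − 0.02·1.884672 = 0.90230656

0.90230656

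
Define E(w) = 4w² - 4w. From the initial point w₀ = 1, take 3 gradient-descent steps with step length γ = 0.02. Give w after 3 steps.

0.796352

E′(w) = 8w - 4
Step 1: E′(1) = 4; w₁ = 1 − 0.02·4 = 0.92
Step 2: E′(0.92) = 3.36; w₂ = 0.92 − 0.02·3.36 = 0.8528
Step 3: E′(0.8528) = 2.8224; w₃ = 0.8528 − 0.02·2.8224 = 0.796352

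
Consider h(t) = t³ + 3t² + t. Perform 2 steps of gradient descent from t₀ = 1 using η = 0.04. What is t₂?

h′(t) = 3t² + 6t + 1
Step 1: h′(1) = 10; t₁ = 1 − 0.04·10 = 0.6
Step 2: h′(0.6) = 5.68; t₂ = 0.6 − 0.04·5.68 = 0.3728

0.3728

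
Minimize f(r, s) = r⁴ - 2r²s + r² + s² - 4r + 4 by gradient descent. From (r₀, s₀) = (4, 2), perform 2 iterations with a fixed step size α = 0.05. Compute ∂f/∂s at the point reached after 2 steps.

∇f = (4r³ - 4rs + 2r - 4, -2r² + 2s)
(r₁, s₁) = (4, 2) − 0.05·(228, -28) = (-7.4, 3.4)
(r₂, s₂) = (-7.4, 3.4) − 0.05·(-1539.056, -102.72) = (69.5528, 8.536)
∂f/∂s at (69.5528, 8.536) = -9658.11197568

-9658.11197568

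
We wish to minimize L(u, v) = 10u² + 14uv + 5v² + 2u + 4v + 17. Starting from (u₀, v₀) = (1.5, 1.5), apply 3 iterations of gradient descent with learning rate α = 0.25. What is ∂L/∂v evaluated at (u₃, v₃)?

-10335.75

∇L = (20u + 14v + 2, 14u + 10v + 4)
Step 1: at (1.5, 1.5), ∇L = (53, 40) → (1.5, 1.5) − 0.25·(53, 40) = (-11.75, -8.5)
Step 2: at (-11.75, -8.5), ∇L = (-352, -245.5) → (-11.75, -8.5) − 0.25·(-352, -245.5) = (76.25, 52.875)
Step 3: at (76.25, 52.875), ∇L = (2267.25, 1600.25) → (76.25, 52.875) − 0.25·(2267.25, 1600.25) = (-490.5625, -347.1875)
∂L/∂v at (-490.5625, -347.1875) = -10335.75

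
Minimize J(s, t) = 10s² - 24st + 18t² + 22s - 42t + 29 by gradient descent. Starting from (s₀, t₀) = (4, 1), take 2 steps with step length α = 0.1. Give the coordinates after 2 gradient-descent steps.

(28.48, -34.04)

∇J = (20s - 24t + 22, -24s + 36t - 42)
(s₁, t₁) = (4, 1) − 0.1·(78, -102) = (-3.8, 11.2)
(s₂, t₂) = (-3.8, 11.2) − 0.1·(-322.8, 452.4) = (28.48, -34.04)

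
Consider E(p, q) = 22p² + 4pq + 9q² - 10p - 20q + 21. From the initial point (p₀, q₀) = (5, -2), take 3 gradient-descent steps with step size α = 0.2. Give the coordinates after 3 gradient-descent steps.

∇E = (44p + 4q - 10, 4p + 18q - 20)
Step 1: at (5, -2), ∇E = (202, -36) → (5, -2) − 0.2·(202, -36) = (-35.4, 5.2)
Step 2: at (-35.4, 5.2), ∇E = (-1546.8, -68) → (-35.4, 5.2) − 0.2·(-1546.8, -68) = (273.96, 18.8)
Step 3: at (273.96, 18.8), ∇E = (12119.44, 1414.24) → (273.96, 18.8) − 0.2·(12119.44, 1414.24) = (-2149.928, -264.048)

(-2149.928, -264.048)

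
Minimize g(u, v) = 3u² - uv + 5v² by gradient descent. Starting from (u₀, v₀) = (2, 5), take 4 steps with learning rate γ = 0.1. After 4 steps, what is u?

∇g = (6u - v, -u + 10v)
(u₁, v₁) = (2, 5) − 0.1·(7, 48) = (1.3, 0.2)
(u₂, v₂) = (1.3, 0.2) − 0.1·(7.6, 0.7) = (0.54, 0.13)
(u₃, v₃) = (0.54, 0.13) − 0.1·(3.11, 0.76) = (0.229, 0.054)
(u₄, v₄) = (0.229, 0.054) − 0.1·(1.32, 0.311) = (0.097, 0.0229)
u = 0.097

0.097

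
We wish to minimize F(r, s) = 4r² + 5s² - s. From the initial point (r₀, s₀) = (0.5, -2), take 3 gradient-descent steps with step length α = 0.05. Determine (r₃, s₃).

(0.108, -0.1625)

∇F = (8r, 10s - 1)
(r₁, s₁) = (0.5, -2) − 0.05·(4, -21) = (0.3, -0.95)
(r₂, s₂) = (0.3, -0.95) − 0.05·(2.4, -10.5) = (0.18, -0.425)
(r₃, s₃) = (0.18, -0.425) − 0.05·(1.44, -5.25) = (0.108, -0.1625)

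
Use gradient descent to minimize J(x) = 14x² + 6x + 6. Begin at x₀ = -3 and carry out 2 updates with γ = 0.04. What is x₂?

J′(x) = 28x + 6
x₁ = -3 − 0.04·(-78) = 0.12
x₂ = 0.12 − 0.04·9.36 = -0.2544

-0.2544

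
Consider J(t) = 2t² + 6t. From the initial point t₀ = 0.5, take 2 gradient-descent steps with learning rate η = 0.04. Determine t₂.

-0.0888

J′(t) = 4t + 6
t₁ = 0.5 − 0.04·8 = 0.18
t₂ = 0.18 − 0.04·6.72 = -0.0888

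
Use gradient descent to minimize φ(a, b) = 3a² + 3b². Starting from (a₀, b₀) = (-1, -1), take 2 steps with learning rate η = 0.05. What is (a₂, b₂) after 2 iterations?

∇φ = (6a, 6b)
(a₁, b₁) = (-1, -1) − 0.05·(-6, -6) = (-0.7, -0.7)
(a₂, b₂) = (-0.7, -0.7) − 0.05·(-4.2, -4.2) = (-0.49, -0.49)

(-0.49, -0.49)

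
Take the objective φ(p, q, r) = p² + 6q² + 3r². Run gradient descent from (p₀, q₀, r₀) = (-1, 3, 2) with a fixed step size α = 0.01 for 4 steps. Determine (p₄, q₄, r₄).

(-0.92236816, 1.79908608, 1.56149792)

∇φ = (2p, 12q, 6r)
Step 1: at (-1, 3, 2), ∇φ = (-2, 36, 12) → (-1, 3, 2) − 0.01·(-2, 36, 12) = (-0.98, 2.64, 1.88)
Step 2: at (-0.98, 2.64, 1.88), ∇φ = (-1.96, 31.68, 11.28) → (-0.98, 2.64, 1.88) − 0.01·(-1.96, 31.68, 11.28) = (-0.9604, 2.3232, 1.7672)
Step 3: at (-0.9604, 2.3232, 1.7672), ∇φ = (-1.9208, 27.8784, 10.6032) → (-0.9604, 2.3232, 1.7672) − 0.01·(-1.9208, 27.8784, 10.6032) = (-0.941192, 2.044416, 1.661168)
Step 4: at (-0.941192, 2.044416, 1.661168), ∇φ = (-1.882384, 24.532992, 9.967008) → (-0.941192, 2.044416, 1.661168) − 0.01·(-1.882384, 24.532992, 9.967008) = (-0.92236816, 1.79908608, 1.56149792)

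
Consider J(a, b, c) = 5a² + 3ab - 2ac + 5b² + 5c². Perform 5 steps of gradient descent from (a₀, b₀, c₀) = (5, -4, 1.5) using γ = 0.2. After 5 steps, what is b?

-4.7312

∇J = (10a + 3b - 2c, 3a + 10b, -2a + 10c)
(a₁, b₁, c₁) = (5, -4, 1.5) − 0.2·(35, -25, 5) = (-2, 1, 0.5)
(a₂, b₂, c₂) = (-2, 1, 0.5) − 0.2·(-18, 4, 9) = (1.6, 0.2, -1.3)
(a₃, b₃, c₃) = (1.6, 0.2, -1.3) − 0.2·(19.2, 6.8, -16.2) = (-2.24, -1.16, 1.94)
(a₄, b₄, c₄) = (-2.24, -1.16, 1.94) − 0.2·(-29.76, -18.32, 23.88) = (3.712, 2.504, -2.836)
(a₅, b₅, c₅) = (3.712, 2.504, -2.836) − 0.2·(50.304, 36.176, -35.784) = (-6.3488, -4.7312, 4.3208)
b = -4.7312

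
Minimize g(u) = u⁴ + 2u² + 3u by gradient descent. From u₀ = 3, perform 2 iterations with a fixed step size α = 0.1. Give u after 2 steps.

g′(u) = 4u³ + 4u + 3
u₁ = 3 − 0.1·123 = -9.3
u₂ = -9.3 − 0.1·(-3251.628) = 315.8628

315.8628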